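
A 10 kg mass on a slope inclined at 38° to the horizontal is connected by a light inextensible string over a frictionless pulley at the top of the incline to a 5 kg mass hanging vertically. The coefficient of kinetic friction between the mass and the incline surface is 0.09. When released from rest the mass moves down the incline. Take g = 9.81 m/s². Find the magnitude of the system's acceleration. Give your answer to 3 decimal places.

0.293 m/s²

For the mass on the incline: the weight component along the slope is m₁g sin 38° = 10 × 9.81 × 0.6157 = 60.400 N and the normal force is N = m₁g cos 38° = 77.304 N.
Kinetic friction opposes the mass's motion down the incline: f = μN = 0.09 × 77.304 = 6.957 N acting up the slope.
Newton's second law for the mass (down-slope positive): 60.400 − 6.957 − T = 10 a. For the hanging mass (upward positive): T − 5 × 9.81 = 5 a.
Adding the two equations eliminates T: 4.393 = 15 a, so a = 0.2929 m/s².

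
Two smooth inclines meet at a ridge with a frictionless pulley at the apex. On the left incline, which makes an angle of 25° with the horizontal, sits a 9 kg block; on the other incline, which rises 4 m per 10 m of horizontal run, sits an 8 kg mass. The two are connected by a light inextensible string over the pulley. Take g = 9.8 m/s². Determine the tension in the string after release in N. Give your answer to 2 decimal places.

Resolve each weight along its own incline: the 9 kg mass has component 9 × 9.8 × sin 25° = 37.275 N down its slope, and the 8 kg mass has 8 × 9.8 × sin 21.80° = 29.117 N down its slope.
The 9 kg side's 37.275 N exceeds the other side's 29.117 N, so that mass slides down and the 8 kg mass slides up. Taking that direction as positive, Newton's second law for the whole system gives 37.275 − 29.117 = (9 + 8) a, so a = 8.158 / 17 = 0.4799 m/s².
For the 8 kg mass (up-slope positive): T − 29.117 = 8 × 0.4799, so T = 32.956 N.

32.96 N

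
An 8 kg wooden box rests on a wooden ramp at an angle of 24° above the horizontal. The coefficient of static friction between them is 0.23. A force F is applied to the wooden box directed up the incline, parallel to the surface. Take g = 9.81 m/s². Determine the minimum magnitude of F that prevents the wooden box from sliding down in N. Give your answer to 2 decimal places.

The normal force is N = mg cos 24° = 71.695 N. With F at its minimum the wooden box is on the verge of sliding down, so static friction is at its maximum μ_s N = 0.23 × 71.695 = 16.490 N and acts up the slope.
Equilibrium along the incline: F + μ_s N = mg sin 24°, so F = 31.921 − 16.490 = 15.431 N.

15.43 N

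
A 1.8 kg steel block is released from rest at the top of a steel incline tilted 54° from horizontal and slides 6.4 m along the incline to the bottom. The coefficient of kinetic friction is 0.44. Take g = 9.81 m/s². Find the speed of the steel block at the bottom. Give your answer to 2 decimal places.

8.31 m/s

The weight component along the incline is mg sin 54° = 14.286 N and the normal force is N = mg cos 54° = 10.379 N.
Friction up the slope is f = μN = 0.44 × 10.379 = 4.567 N, so the net downslope force is 14.286 − 4.567 = 9.719 N and a = 9.719 / 1.8 = 5.3994 m/s².
Starting from rest over a distance of 6.4 m, v² = 2aL = 2 × 5.3994 × 6.4 = 69.1123, so v = 8.3134 m/s.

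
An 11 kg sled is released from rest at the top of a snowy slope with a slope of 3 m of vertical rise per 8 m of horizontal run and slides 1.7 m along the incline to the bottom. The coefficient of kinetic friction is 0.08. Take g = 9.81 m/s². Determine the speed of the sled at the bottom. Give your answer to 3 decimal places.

The weight component along the incline is mg sin 20.56° = 37.890 N and the normal force is N = mg cos 20.56° = 101.039 N.
Friction up the slope is f = μN = 0.08 × 101.039 = 8.083 N, so the net downslope force is 37.890 − 8.083 = 29.807 N and a = 29.807 / 11 = 2.7097 m/s².
Starting from rest over a distance of 1.7 m, v² = 2aL = 2 × 2.7097 × 1.7 = 9.2130, so v = 3.0353 m/s.

3.035 m/s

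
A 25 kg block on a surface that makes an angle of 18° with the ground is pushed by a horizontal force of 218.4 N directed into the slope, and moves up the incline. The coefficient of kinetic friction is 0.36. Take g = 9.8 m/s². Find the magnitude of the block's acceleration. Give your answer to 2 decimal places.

The horizontal push has components F cos 18° = 218.4 × 0.9511 = 207.720 N up the incline and F sin 18° = 218.4 × 0.3090 = 67.486 N pressing into the surface.
The normal force is therefore N = mg cos 18° + F sin 18° = 233.020 + 67.486 = 300.506 N, and kinetic friction down the slope is μN = 0.36 × 300.506 = 108.182 N.
Along the incline: F cos 18° − mg sin 18° − μN = ma, so 207.720 − 75.705 − 108.182 = 25 a, giving a = 0.9533 m/s².

0.95 m/s²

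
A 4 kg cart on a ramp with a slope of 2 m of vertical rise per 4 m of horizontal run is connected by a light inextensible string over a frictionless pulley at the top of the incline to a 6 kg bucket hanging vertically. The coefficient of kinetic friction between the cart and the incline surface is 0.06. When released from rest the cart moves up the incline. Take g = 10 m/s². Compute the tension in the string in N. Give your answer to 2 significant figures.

36 N

For the cart on the incline: the weight component along the slope is m₁g sin 26.57° = 4 × 10 × 0.4472 = 17.888 N and the normal force is N = m₁g cos 26.57° = 35.777 N.
Kinetic friction opposes the cart's motion up the incline: f = μN = 0.06 × 35.777 = 2.147 N acting down the slope.
Newton's second law for the cart (up-slope positive): T − 17.888 − 2.147 = 4 a. For the hanging bucket (downward positive): 6 × 10 − T = 6 a.
Adding the two equations eliminates T: 39.965 = 10 a, so a = 3.9965 m/s².
Then from the hanging bucket's equation, T = 6 × (10 − 3.9965) = 36.021 N.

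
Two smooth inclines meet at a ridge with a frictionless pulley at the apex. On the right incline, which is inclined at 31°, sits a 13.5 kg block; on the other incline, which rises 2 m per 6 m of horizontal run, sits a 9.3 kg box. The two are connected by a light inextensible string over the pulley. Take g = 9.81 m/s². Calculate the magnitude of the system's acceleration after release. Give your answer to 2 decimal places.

Resolve each weight along its own incline: the 13.5 kg mass has component 13.5 × 9.81 × sin 31° = 68.209 N down its slope, and the 9.3 kg mass has 9.3 × 9.81 × sin 18.43° = 28.850 N down its slope.
The 13.5 kg side's 68.209 N exceeds the other side's 28.850 N, so that mass slides down and the 9.3 kg mass slides up. Taking that direction as positive, Newton's second law for the whole system gives 68.209 − 28.850 = (13.5 + 9.3) a, so a = 39.359 / 22.8 = 1.7263 m/s².

1.73 m/s²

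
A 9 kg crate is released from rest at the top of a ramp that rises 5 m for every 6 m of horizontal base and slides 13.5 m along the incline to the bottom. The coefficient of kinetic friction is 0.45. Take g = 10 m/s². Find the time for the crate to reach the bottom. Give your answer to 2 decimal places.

3.03 s

The weight component along the incline is mg sin 39.81° = 57.617 N and the normal force is N = mg cos 39.81° = 69.140 N.
Friction up the slope is f = μN = 0.45 × 69.140 = 31.113 N, so the net downslope force is 57.617 − 31.113 = 26.504 N and a = 26.504 / 9 = 2.9449 m/s².
Starting from rest, L = ½at², so t = √(2L/a) = √(2 × 13.5 / 2.9449) = 3.0279 s.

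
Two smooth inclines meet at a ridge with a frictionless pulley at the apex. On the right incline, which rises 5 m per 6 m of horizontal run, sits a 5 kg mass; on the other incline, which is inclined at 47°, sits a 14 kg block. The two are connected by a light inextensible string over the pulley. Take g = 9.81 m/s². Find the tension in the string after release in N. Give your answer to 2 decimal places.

49.57 N

Resolve each weight along its own incline: the 5 kg mass has component 5 × 9.81 × sin 39.81° = 31.401 N down its slope, and the 14 kg mass has 14 × 9.81 × sin 47° = 100.444 N down its slope.
The 14 kg side's 100.444 N exceeds the other side's 31.401 N, so that mass slides down and the 5 kg mass slides up. Taking that direction as positive, Newton's second law for the whole system gives 100.444 − 31.401 = (5 + 14) a, so a = 69.043 / 19 = 3.6338 m/s².
For the 5 kg mass (up-slope positive): T − 31.401 = 5 × 3.6338, so T = 49.570 N.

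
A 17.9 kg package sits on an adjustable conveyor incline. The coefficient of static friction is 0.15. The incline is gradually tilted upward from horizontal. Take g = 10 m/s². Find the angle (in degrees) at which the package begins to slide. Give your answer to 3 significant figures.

At the threshold of sliding, static friction is at its maximum μ_s N and exactly balances the weight component along the incline: mg sin θ = μ_s mg cos θ.
Hence tan θ = μ_s = 0.15, so θ = arctan(0.15) = 8.5308°.

8.53°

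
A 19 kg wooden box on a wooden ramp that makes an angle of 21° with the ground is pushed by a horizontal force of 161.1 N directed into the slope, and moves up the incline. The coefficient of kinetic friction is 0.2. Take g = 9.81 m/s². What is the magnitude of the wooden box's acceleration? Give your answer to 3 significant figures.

1.96 m/s²

The horizontal push has components F cos 21° = 161.1 × 0.9336 = 150.403 N up the incline and F sin 21° = 161.1 × 0.3584 = 57.738 N pressing into the surface.
The normal force is therefore N = mg cos 21° + F sin 21° = 174.014 + 57.738 = 231.752 N, and kinetic friction down the slope is μN = 0.2 × 231.752 = 46.350 N.
Along the incline: F cos 21° − mg sin 21° − μN = ma, so 150.403 − 66.802 − 46.350 = 19 a, giving a = 1.9606 m/s².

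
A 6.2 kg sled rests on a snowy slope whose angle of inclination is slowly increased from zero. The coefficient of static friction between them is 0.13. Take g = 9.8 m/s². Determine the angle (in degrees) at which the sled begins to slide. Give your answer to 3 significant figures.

7.41°

At the threshold of sliding, static friction is at its maximum μ_s N and exactly balances the weight component along the incline: mg sin θ = μ_s mg cos θ.
Hence tan θ = μ_s = 0.13, so θ = arctan(0.13) = 7.4069°.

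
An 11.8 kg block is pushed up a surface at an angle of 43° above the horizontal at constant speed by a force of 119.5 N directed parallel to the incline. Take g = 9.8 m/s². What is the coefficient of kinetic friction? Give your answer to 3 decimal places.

0.480

At constant speed ΣF = 0 along the incline. The applied 119.5 N acts up the slope; the weight component mg sin 43° = 78.866 N and kinetic friction μN both act down the slope.
So 119.5 = 78.866 + μ × 84.574, giving μ = (119.5 − 78.866) / 84.574 = 0.4805.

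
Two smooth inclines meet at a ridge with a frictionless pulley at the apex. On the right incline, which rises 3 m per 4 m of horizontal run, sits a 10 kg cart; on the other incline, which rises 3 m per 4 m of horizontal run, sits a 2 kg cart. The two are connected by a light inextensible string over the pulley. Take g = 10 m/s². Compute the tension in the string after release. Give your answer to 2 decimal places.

20.00 N

Resolve each weight along its own incline: the 10 kg mass has component 10 × 10 × sin 36.87° = 60.000 N down its slope, and the 2 kg mass has 2 × 10 × sin 36.87° = 12.000 N down its slope.
The 10 kg side's 60.000 N exceeds the other side's 12.000 N, so that mass slides down and the 2 kg mass slides up. Taking that direction as positive, Newton's second law for the whole system gives 60.000 − 12.000 = (10 + 2) a, so a = 48.000 / 12 = 4.0000 m/s².
For the 2 kg mass (up-slope positive): T − 12.000 = 2 × 4.0000, so T = 20.000 N.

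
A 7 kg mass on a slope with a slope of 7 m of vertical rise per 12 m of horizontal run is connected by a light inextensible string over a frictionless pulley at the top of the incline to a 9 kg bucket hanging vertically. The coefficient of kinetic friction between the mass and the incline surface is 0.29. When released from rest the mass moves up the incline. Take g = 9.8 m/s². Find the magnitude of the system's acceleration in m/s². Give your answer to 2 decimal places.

For the mass on the incline: the weight component along the slope is m₁g sin 30.26° = 7 × 9.8 × 0.5039 = 34.568 N and the normal force is N = m₁g cos 30.26° = 59.255 N.
Kinetic friction opposes the mass's motion up the incline: f = μN = 0.29 × 59.255 = 17.184 N acting down the slope.
Newton's second law for the mass (up-slope positive): T − 34.568 − 17.184 = 7 a. For the hanging bucket (downward positive): 9 × 9.8 − T = 9 a.
Adding the two equations eliminates T: 36.448 = 16 a, so a = 2.2780 m/s².

2.28 m/s²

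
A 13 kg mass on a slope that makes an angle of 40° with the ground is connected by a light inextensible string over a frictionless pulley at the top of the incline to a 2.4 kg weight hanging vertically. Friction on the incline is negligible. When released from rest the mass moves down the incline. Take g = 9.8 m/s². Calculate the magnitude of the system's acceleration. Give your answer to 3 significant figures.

For the mass on the incline: the weight component along the slope is m₁g sin 40° = 13 × 9.8 × 0.6428 = 81.893 N and the normal force is N = m₁g cos 40° = 97.594 N.
Newton's second law for the mass (down-slope positive): 81.893 − T = 13 a. For the hanging weight (upward positive): T − 2.4 × 9.8 = 2.4 a.
Adding the two equations eliminates T: 58.373 = 15.4 a, so a = 3.7905 m/s².

3.79 m/s²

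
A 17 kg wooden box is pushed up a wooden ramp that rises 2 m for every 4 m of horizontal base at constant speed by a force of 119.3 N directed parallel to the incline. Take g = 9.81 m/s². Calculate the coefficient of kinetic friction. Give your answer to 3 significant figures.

0.300

At constant speed ΣF = 0 along the incline. The applied 119.3 N acts up the slope; the weight component mg sin 26.57° = 74.582 N and kinetic friction μN both act down the slope.
So 119.3 = 74.582 + μ × 149.164, giving μ = (119.3 − 74.582) / 149.164 = 0.2998.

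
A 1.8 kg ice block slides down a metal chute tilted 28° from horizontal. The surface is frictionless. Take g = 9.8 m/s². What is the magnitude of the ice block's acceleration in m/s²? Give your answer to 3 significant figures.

4.60 m/s²

Resolving the weight along the incline: the component pulling the ice block down the slope is mg sin 28° = 1.8 × 9.8 × 0.4695 = 8.282 N, and the normal force is N = mg cos 28° = 1.8 × 9.8 × 0.8829 = 15.574 N.
With no friction the net force along the incline is 8.282 N, so a = g sin 28° = 8.282 / 1.8 = 4.6011 m/s².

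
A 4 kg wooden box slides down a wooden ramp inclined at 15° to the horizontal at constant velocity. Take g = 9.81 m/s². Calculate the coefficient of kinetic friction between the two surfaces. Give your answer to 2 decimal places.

0.27

At constant velocity the net force along the incline is zero: mg sin 15° = μ mg cos 15°.
So μ = tan 15° = 0.2588 / 0.9659 = 0.2679.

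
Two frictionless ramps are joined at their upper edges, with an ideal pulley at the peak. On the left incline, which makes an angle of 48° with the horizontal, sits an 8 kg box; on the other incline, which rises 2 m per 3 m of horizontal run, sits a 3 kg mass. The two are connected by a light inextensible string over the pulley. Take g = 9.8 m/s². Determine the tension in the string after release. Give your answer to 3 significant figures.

Resolve each weight along its own incline: the 8 kg mass has component 8 × 9.8 × sin 48° = 58.263 N down its slope, and the 3 kg mass has 3 × 9.8 × sin 33.69° = 16.308 N down its slope.
The 8 kg side's 58.263 N exceeds the other side's 16.308 N, so that mass slides down and the 3 kg mass slides up. Taking that direction as positive, Newton's second law for the whole system gives 58.263 − 16.308 = (8 + 3) a, so a = 41.955 / 11 = 3.8141 m/s².
For the 3 kg mass (up-slope positive): T − 16.308 = 3 × 3.8141, so T = 27.750 N.

27.8 N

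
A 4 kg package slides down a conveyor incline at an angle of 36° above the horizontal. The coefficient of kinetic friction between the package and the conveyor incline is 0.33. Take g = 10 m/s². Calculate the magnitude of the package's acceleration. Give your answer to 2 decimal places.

3.21 m/s²

Resolving the weight along the incline: the component pulling the package down the slope is mg sin 36° = 4 × 10 × 0.5878 = 23.512 N, and the normal force is N = mg cos 36° = 4 × 10 × 0.8090 = 32.360 N.
Kinetic friction acts up the slope with magnitude f = μN = 0.33 × 32.360 = 10.679 N.
Net force along the incline is 23.512 − 10.679 = 12.833 N, so a = 12.833 / 4 = 3.2083 m/s².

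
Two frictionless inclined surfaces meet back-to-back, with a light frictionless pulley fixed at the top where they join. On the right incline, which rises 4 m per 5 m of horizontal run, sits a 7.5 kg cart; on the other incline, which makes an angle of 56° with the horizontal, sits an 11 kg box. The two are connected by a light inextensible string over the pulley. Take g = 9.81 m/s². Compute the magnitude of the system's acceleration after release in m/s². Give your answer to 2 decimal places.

Resolve each weight along its own incline: the 7.5 kg mass has component 7.5 × 9.81 × sin 38.66° = 45.962 N down its slope, and the 11 kg mass has 11 × 9.81 × sin 56° = 89.461 N down its slope.
The 11 kg side's 89.461 N exceeds the other side's 45.962 N, so that mass slides down and the 7.5 kg mass slides up. Taking that direction as positive, Newton's second law for the whole system gives 89.461 − 45.962 = (7.5 + 11) a, so a = 43.499 / 18.5 = 2.3513 m/s².

2.35 m/s²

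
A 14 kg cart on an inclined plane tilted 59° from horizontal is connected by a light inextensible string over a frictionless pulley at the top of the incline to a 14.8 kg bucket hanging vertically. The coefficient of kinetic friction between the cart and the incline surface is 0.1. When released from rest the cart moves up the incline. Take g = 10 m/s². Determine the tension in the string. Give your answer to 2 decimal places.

137.32 N

For the cart on the incline: the weight component along the slope is m₁g sin 59° = 14 × 10 × 0.8572 = 120.008 N and the normal force is N = m₁g cos 59° = 72.105 N.
Kinetic friction opposes the cart's motion up the incline: f = μN = 0.1 × 72.105 = 7.211 N acting down the slope.
Newton's second law for the cart (up-slope positive): T − 120.008 − 7.211 = 14 a. For the hanging bucket (downward positive): 14.8 × 10 − T = 14.8 a.
Adding the two equations eliminates T: 20.781 = 28.8 a, so a = 0.7216 m/s².
Then from the hanging bucket's equation, T = 14.8 × (10 − 0.7216) = 137.320 N.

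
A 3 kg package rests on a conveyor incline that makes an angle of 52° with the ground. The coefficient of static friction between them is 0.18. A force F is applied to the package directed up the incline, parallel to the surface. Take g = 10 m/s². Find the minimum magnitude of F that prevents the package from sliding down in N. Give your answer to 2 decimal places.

20.32 N

The normal force is N = mg cos 52° = 18.470 N. With F at its minimum the package is on the verge of sliding down, so static friction is at its maximum μ_s N = 0.18 × 18.470 = 3.325 N and acts up the slope.
Equilibrium along the incline: F + μ_s N = mg sin 52°, so F = 23.640 − 3.325 = 20.315 N.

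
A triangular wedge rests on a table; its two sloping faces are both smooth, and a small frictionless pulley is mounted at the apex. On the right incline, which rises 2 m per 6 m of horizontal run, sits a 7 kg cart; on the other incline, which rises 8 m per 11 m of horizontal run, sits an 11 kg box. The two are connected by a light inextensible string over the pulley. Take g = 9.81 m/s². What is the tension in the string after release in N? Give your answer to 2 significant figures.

Resolve each weight along its own incline: the 7 kg mass has component 7 × 9.81 × sin 18.43° = 21.715 N down its slope, and the 11 kg mass has 11 × 9.81 × sin 36.03° = 63.470 N down its slope.
The 11 kg side's 63.470 N exceeds the other side's 21.715 N, so that mass slides down and the 7 kg mass slides up. Taking that direction as positive, Newton's second law for the whole system gives 63.470 − 21.715 = (7 + 11) a, so a = 41.755 / 18 = 2.3197 m/s².
For the 7 kg mass (up-slope positive): T − 21.715 = 7 × 2.3197, so T = 37.953 N.

38 N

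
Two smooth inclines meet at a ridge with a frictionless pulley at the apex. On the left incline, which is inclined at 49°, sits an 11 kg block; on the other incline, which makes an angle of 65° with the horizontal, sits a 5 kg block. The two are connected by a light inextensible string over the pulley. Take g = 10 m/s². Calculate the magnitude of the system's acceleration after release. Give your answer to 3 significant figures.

2.36 m/s²

Resolve each weight along its own incline: the 11 kg mass has component 11 × 10 × sin 49° = 83.018 N down its slope, and the 5 kg mass has 5 × 10 × sin 65° = 45.315 N down its slope.
The 11 kg side's 83.018 N exceeds the other side's 45.315 N, so that mass slides down and the 5 kg mass slides up. Taking that direction as positive, Newton's second law for the whole system gives 83.018 − 45.315 = (11 + 5) a, so a = 37.703 / 16 = 2.3564 m/s².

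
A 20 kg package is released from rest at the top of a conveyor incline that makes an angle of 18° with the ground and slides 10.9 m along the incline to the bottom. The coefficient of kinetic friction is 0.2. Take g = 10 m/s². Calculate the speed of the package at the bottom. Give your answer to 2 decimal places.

5.09 m/s

The weight component along the incline is mg sin 18° = 61.803 N and the normal force is N = mg cos 18° = 190.211 N.
Friction up the slope is f = μN = 0.2 × 190.211 = 38.042 N, so the net downslope force is 61.803 − 38.042 = 23.761 N and a = 23.761 / 20 = 1.1881 m/s².
Starting from rest over a distance of 10.9 m, v² = 2aL = 2 × 1.1881 × 10.9 = 25.9006, so v = 5.0893 m/s.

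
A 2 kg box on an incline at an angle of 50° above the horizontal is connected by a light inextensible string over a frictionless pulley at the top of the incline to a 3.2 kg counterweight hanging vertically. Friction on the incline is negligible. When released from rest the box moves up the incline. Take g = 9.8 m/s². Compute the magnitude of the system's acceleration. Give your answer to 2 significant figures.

For the box on the incline: the weight component along the slope is m₁g sin 50° = 2 × 9.8 × 0.7660 = 15.014 N and the normal force is N = m₁g cos 50° = 12.599 N.
Newton's second law for the box (up-slope positive): T − 15.014 = 2 a. For the hanging counterweight (downward positive): 3.2 × 9.8 − T = 3.2 a.
Adding the two equations eliminates T: 16.346 = 5.2 a, so a = 3.1435 m/s².

3.1 m/s²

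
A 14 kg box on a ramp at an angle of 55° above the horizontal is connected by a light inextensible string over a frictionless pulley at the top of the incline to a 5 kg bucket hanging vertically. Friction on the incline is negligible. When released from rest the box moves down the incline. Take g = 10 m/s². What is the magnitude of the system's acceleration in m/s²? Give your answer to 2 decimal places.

3.40 m/s²

For the box on the incline: the weight component along the slope is m₁g sin 55° = 14 × 10 × 0.8192 = 114.688 N and the normal force is N = m₁g cos 55° = 80.301 N.
Newton's second law for the box (down-slope positive): 114.688 − T = 14 a. For the hanging bucket (upward positive): T − 5 × 10 = 5 a.
Adding the two equations eliminates T: 64.688 = 19 a, so a = 3.4046 m/s².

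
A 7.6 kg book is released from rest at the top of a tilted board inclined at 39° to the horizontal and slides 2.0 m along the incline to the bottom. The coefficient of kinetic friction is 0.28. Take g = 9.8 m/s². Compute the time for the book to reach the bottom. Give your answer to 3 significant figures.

The weight component along the incline is mg sin 39° = 46.872 N and the normal force is N = mg cos 39° = 57.882 N.
Friction up the slope is f = μN = 0.28 × 57.882 = 16.207 N, so the net downslope force is 46.872 − 16.207 = 30.665 N and a = 30.665 / 7.6 = 4.0349 m/s².
Starting from rest, L = ½at², so t = √(2L/a) = √(2 × 2.0 / 4.0349) = 0.9957 s.

0.996 s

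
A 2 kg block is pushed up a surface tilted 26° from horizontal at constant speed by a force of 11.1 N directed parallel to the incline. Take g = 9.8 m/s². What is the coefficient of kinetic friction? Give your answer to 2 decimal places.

0.14

At constant speed ΣF = 0 along the incline. The applied 11.1 N acts up the slope; the weight component mg sin 26° = 8.592 N and kinetic friction μN both act down the slope.
So 11.1 = 8.592 + μ × 17.616, giving μ = (11.1 − 8.592) / 17.616 = 0.1424.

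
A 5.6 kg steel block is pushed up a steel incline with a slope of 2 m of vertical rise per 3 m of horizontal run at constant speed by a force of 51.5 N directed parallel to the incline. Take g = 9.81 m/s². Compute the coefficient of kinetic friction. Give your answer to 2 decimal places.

0.46

At constant speed ΣF = 0 along the incline. The applied 51.5 N acts up the slope; the weight component mg sin 33.69° = 30.473 N and kinetic friction μN both act down the slope.
So 51.5 = 30.473 + μ × 45.710, giving μ = (51.5 − 30.473) / 45.710 = 0.4600.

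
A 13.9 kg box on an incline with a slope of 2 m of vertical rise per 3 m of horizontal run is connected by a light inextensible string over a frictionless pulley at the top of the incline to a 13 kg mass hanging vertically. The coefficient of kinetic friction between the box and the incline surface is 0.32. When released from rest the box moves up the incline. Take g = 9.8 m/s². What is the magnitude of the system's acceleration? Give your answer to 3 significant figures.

0.579 m/s²

For the box on the incline: the weight component along the slope is m₁g sin 33.69° = 13.9 × 9.8 × 0.5547 = 75.561 N and the normal force is N = m₁g cos 33.69° = 113.342 N.
Kinetic friction opposes the box's motion up the incline: f = μN = 0.32 × 113.342 = 36.269 N acting down the slope.
Newton's second law for the box (up-slope positive): T − 75.561 − 36.269 = 13.9 a. For the hanging mass (downward positive): 13 × 9.8 − T = 13 a.
Adding the two equations eliminates T: 15.570 = 26.9 a, so a = 0.5788 m/s².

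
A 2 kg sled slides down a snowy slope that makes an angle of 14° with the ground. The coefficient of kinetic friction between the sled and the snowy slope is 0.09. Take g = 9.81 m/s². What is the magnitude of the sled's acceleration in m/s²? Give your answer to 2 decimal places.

1.52 m/s²

Resolving the weight along the incline: the component pulling the sled down the slope is mg sin 14° = 2 × 9.81 × 0.2419 = 4.746 N, and the normal force is N = mg cos 14° = 2 × 9.81 × 0.9703 = 19.037 N.
Kinetic friction acts up the slope with magnitude f = μN = 0.09 × 19.037 = 1.713 N.
Net force along the incline is 4.746 − 1.713 = 3.033 N, so a = 3.033 / 2 = 1.5165 m/s².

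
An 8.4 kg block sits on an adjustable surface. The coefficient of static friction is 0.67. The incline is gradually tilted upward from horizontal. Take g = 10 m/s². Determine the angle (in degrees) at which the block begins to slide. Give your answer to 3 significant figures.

At the threshold of sliding, static friction is at its maximum μ_s N and exactly balances the weight component along the incline: mg sin θ = μ_s mg cos θ.
Hence tan θ = μ_s = 0.67, so θ = arctan(0.67) = 33.8221°.

33.8°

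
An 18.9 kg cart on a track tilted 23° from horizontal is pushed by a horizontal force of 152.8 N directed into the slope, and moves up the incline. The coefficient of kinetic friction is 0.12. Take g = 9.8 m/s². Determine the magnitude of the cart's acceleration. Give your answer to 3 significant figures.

2.15 m/s²

The horizontal push has components F cos 23° = 152.8 × 0.9205 = 140.652 N up the incline and F sin 23° = 152.8 × 0.3907 = 59.699 N pressing into the surface.
The normal force is therefore N = mg cos 23° + F sin 23° = 170.495 + 59.699 = 230.194 N, and kinetic friction down the slope is μN = 0.12 × 230.194 = 27.623 N.
Along the incline: F cos 23° − mg sin 23° − μN = ma, so 140.652 − 72.365 − 27.623 = 18.9 a, giving a = 2.1515 m/s².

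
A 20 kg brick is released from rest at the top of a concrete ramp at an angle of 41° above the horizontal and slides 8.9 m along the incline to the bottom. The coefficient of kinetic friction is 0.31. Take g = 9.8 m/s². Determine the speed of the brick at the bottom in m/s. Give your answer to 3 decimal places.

8.581 m/s

The weight component along the incline is mg sin 41° = 128.588 N and the normal force is N = mg cos 41° = 147.923 N.
Friction up the slope is f = μN = 0.31 × 147.923 = 45.856 N, so the net downslope force is 128.588 − 45.856 = 82.732 N and a = 82.732 / 20 = 4.1366 m/s².
Starting from rest over a distance of 8.9 m, v² = 2aL = 2 × 4.1366 × 8.9 = 73.6315, so v = 8.5809 m/s.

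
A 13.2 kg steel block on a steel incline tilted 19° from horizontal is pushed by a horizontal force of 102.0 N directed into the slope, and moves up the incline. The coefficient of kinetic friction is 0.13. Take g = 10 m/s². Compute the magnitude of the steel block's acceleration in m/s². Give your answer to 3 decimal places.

The horizontal push has components F cos 19° = 102.0 × 0.9455 = 96.441 N up the incline and F sin 19° = 102.0 × 0.3256 = 33.211 N pressing into the surface.
The normal force is therefore N = mg cos 19° + F sin 19° = 124.806 + 33.211 = 158.017 N, and kinetic friction down the slope is μN = 0.13 × 158.017 = 20.542 N.
Along the incline: F cos 19° − mg sin 19° − μN = ma, so 96.441 − 42.979 − 20.542 = 13.2 a, giving a = 2.4939 m/s².

2.494 m/s²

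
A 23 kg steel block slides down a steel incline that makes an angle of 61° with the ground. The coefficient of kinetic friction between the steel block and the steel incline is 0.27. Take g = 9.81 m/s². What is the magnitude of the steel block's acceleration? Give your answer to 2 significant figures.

Resolving the weight along the incline: the component pulling the steel block down the slope is mg sin 61° = 23 × 9.81 × 0.8746 = 197.336 N, and the normal force is N = mg cos 61° = 23 × 9.81 × 0.4848 = 109.385 N.
Kinetic friction acts up the slope with magnitude f = μN = 0.27 × 109.385 = 29.534 N.
Net force along the incline is 197.336 − 29.534 = 167.802 N, so a = 167.802 / 23 = 7.2957 m/s².

7.3 m/s²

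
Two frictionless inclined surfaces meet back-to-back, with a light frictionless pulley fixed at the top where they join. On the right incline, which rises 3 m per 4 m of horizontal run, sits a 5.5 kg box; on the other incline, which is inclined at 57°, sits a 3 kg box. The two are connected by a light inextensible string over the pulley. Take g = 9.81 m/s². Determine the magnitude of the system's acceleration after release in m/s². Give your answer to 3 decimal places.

0.905 m/s²

Resolve each weight along its own incline: the 5.5 kg mass has component 5.5 × 9.81 × sin 36.87° = 32.373 N down its slope, and the 3 kg mass has 3 × 9.81 × sin 57° = 24.682 N down its slope.
The 5.5 kg side's 32.373 N exceeds the other side's 24.682 N, so that mass slides down and the 3 kg mass slides up. Taking that direction as positive, Newton's second law for the whole system gives 32.373 − 24.682 = (5.5 + 3) a, so a = 7.691 / 8.5 = 0.9048 m/s².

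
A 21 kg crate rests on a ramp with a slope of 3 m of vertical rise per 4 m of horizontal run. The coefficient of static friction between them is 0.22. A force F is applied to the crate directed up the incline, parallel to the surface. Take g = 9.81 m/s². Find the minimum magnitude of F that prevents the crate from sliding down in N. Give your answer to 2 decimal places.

The normal force is N = mg cos 36.87° = 164.808 N. With F at its minimum the crate is on the verge of sliding down, so static friction is at its maximum μ_s N = 0.22 × 164.808 = 36.258 N and acts up the slope.
Equilibrium along the incline: F + μ_s N = mg sin 36.87°, so F = 123.606 − 36.258 = 87.348 N.

87.35 N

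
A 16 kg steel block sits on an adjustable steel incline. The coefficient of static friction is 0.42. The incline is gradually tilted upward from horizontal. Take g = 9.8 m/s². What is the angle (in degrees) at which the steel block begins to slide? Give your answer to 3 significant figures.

At the threshold of sliding, static friction is at its maximum μ_s N and exactly balances the weight component along the incline: mg sin θ = μ_s mg cos θ.
Hence tan θ = μ_s = 0.42, so θ = arctan(0.42) = 22.7824°.

22.8°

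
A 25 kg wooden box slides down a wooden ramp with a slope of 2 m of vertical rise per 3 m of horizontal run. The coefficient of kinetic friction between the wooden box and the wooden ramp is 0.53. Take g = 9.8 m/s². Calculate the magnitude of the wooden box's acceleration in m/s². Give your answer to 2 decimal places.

Resolving the weight along the incline: the component pulling the wooden box down the slope is mg sin 33.69° = 25 × 9.8 × 0.5547 = 135.901 N, and the normal force is N = mg cos 33.69° = 25 × 9.8 × 0.8321 = 203.865 N.
Kinetic friction acts up the slope with magnitude f = μN = 0.53 × 203.865 = 108.048 N.
Net force along the incline is 135.901 − 108.048 = 27.853 N, so a = 27.853 / 25 = 1.1141 m/s².

1.11 m/s²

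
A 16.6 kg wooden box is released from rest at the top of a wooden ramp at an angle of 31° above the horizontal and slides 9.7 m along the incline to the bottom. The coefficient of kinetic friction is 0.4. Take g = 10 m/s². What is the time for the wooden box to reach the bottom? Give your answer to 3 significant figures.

3.36 s

The weight component along the incline is mg sin 31° = 85.496 N and the normal force is N = mg cos 31° = 142.290 N.
Friction up the slope is f = μN = 0.4 × 142.290 = 56.916 N, so the net downslope force is 85.496 − 56.916 = 28.580 N and a = 28.580 / 16.6 = 1.7217 m/s².
Starting from rest, L = ½at², so t = √(2L/a) = √(2 × 9.7 / 1.7217) = 3.3568 s.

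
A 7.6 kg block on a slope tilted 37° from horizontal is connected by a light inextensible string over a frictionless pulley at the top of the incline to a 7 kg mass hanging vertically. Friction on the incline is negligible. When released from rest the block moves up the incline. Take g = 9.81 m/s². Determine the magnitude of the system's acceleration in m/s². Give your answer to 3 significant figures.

For the block on the incline: the weight component along the slope is m₁g sin 37° = 7.6 × 9.81 × 0.6018 = 44.868 N and the normal force is N = m₁g cos 37° = 59.543 N.
Newton's second law for the block (up-slope positive): T − 44.868 = 7.6 a. For the hanging mass (downward positive): 7 × 9.81 − T = 7 a.
Adding the two equations eliminates T: 23.802 = 14.6 a, so a = 1.6303 m/s².

1.63 m/s²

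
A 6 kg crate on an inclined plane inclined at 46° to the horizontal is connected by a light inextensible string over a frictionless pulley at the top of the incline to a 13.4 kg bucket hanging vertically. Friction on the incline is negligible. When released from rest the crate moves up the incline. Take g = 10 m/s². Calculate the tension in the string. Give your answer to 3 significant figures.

For the crate on the incline: the weight component along the slope is m₁g sin 46° = 6 × 10 × 0.7193 = 43.158 N and the normal force is N = m₁g cos 46° = 41.680 N.
Newton's second law for the crate (up-slope positive): T − 43.158 = 6 a. For the hanging bucket (downward positive): 13.4 × 10 − T = 13.4 a.
Adding the two equations eliminates T: 90.842 = 19.4 a, so a = 4.6826 m/s².
Then from the hanging bucket's equation, T = 13.4 × (10 − 4.6826) = 71.253 N.

71.3 N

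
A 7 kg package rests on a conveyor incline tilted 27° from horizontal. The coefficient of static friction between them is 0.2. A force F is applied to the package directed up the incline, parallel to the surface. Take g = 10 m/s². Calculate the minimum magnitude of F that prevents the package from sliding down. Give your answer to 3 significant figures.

The normal force is N = mg cos 27° = 62.370 N. With F at its minimum the package is on the verge of sliding down, so static friction is at its maximum μ_s N = 0.2 × 62.370 = 12.474 N and acts up the slope.
Equilibrium along the incline: F + μ_s N = mg sin 27°, so F = 31.779 − 12.474 = 19.305 N.

19.3 N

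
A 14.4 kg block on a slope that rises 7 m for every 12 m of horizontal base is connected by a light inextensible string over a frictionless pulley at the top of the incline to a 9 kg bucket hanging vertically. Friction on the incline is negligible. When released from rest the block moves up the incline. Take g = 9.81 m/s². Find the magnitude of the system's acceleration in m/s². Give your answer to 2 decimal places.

For the block on the incline: the weight component along the slope is m₁g sin 30.26° = 14.4 × 9.81 × 0.5039 = 71.183 N and the normal force is N = m₁g cos 30.26° = 122.021 N.
Newton's second law for the block (up-slope positive): T − 71.183 = 14.4 a. For the hanging bucket (downward positive): 9 × 9.81 − T = 9 a.
Adding the two equations eliminates T: 17.107 = 23.4 a, so a = 0.7311 m/s².

0.73 m/s²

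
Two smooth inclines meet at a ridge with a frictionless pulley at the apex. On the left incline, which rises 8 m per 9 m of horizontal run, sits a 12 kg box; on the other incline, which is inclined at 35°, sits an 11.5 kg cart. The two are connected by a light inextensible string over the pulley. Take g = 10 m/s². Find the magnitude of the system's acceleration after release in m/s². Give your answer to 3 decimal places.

Resolve each weight along its own incline: the 12 kg mass has component 12 × 10 × sin 41.63° = 79.724 N down its slope, and the 11.5 kg mass has 11.5 × 10 × sin 35° = 65.961 N down its slope.
The 12 kg side's 79.724 N exceeds the other side's 65.961 N, so that mass slides down and the 11.5 kg mass slides up. Taking that direction as positive, Newton's second law for the whole system gives 79.724 − 65.961 = (12 + 11.5) a, so a = 13.763 / 23.5 = 0.5857 m/s².

0.586 m/s²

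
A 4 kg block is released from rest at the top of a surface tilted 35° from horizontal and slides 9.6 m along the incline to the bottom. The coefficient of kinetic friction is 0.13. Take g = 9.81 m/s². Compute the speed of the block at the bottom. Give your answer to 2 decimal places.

The weight component along the incline is mg sin 35° = 22.507 N and the normal force is N = mg cos 35° = 32.144 N.
Friction up the slope is f = μN = 0.13 × 32.144 = 4.179 N, so the net downslope force is 22.507 − 4.179 = 18.328 N and a = 18.328 / 4 = 4.5820 m/s².
Starting from rest over a distance of 9.6 m, v² = 2aL = 2 × 4.5820 × 9.6 = 87.9744, so v = 9.3795 m/s.

9.38 m/s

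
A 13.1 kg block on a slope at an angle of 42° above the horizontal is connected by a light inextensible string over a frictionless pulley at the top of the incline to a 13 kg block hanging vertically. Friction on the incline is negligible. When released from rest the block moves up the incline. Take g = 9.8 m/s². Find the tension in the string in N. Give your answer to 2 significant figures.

For the block on the incline: the weight component along the slope is m₁g sin 42° = 13.1 × 9.8 × 0.6691 = 85.899 N and the normal force is N = m₁g cos 42° = 95.405 N.
Newton's second law for the block (up-slope positive): T − 85.899 = 13.1 a. For the hanging block (downward positive): 13 × 9.8 − T = 13 a.
Adding the two equations eliminates T: 41.501 = 26.1 a, so a = 1.5901 m/s².
Then from the hanging block's equation, T = 13 × (9.8 − 1.5901) = 106.729 N.

110 N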